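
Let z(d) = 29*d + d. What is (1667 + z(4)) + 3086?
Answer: 4873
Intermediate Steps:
z(d) = 30*d
(1667 + z(4)) + 3086 = (1667 + 30*4) + 3086 = (1667 + 120) + 3086 = 1787 + 3086 = 4873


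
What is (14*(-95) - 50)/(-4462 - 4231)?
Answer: 1380/8693 ≈ 0.15875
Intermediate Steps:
(14*(-95) - 50)/(-4462 - 4231) = (-1330 - 50)/(-8693) = -1380*(-1/8693) = 1380/8693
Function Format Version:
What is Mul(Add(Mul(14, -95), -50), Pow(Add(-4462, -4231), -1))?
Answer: Rational(1380, 8693) ≈ 0.15875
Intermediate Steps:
Mul(Add(Mul(14, -95), -50), Pow(Add(-4462, -4231), -1)) = Mul(Add(-1330, -50), Pow(-8693, -1)) = Mul(-1380, Rational(-1, 8693)) = Rational(1380, 8693)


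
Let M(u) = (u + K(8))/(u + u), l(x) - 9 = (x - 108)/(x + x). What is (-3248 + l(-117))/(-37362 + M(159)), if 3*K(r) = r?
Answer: 40158153/463357219 ≈ 0.086668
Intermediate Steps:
l(x) = 9 + (-108 + x)/(2*x) (l(x) = 9 + (x - 108)/(x + x) = 9 + (-108 + x)/((2*x)) = 9 + (-108 + x)*(1/(2*x)) = 9 + (-108 + x)/(2*x))
K(r) = r/3
M(u) = (8/3 + u)/(2*u) (M(u) = (u + (1/3)*8)/(u + u) = (u + 8/3)/((2*u)) = (8/3 + u)*(1/(2*u)) = (8/3 + u)/(2*u))
(-3248 + l(-117))/(-37362 + M(159)) = (-3248 + (19/2 - 54/(-117)))/(-37362 + (1/6)*(8 + 3*159)/159) = (-3248 + (19/2 - 54*(-1/117)))/(-37362 + (1/6)*(1/159)*(8 + 477)) = (-3248 + (19/2 + 6/13))/(-37362 + (1/6)*(1/159)*485) = (-3248 + 259/26)/(-37362 + 485/954) = -84189/(26*(-35642863/954)) = -84189/26*(-954/35642863) = 40158153/463357219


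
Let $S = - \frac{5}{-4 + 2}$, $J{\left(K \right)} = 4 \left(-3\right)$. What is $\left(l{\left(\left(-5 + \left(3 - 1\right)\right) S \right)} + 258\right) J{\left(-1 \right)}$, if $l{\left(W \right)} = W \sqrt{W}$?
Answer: $-3096 + 45 i \sqrt{30} \approx -3096.0 + 246.48 i$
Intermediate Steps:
$J{\left(K \right)} = -12$
$S = \frac{5}{2}$ ($S = - \frac{5}{-2} = \left(-5\right) \left(- \frac{1}{2}\right) = \frac{5}{2} \approx 2.5$)
$l{\left(W \right)} = W^{\frac{3}{2}}$
$\left(l{\left(\left(-5 + \left(3 - 1\right)\right) S \right)} + 258\right) J{\left(-1 \right)} = \left(\left(\left(-5 + \left(3 - 1\right)\right) \frac{5}{2}\right)^{\frac{3}{2}} + 258\right) \left(-12\right) = \left(\left(\left(-5 + 2\right) \frac{5}{2}\right)^{\frac{3}{2}} + 258\right) \left(-12\right) = \left(\left(\left(-3\right) \frac{5}{2}\right)^{\frac{3}{2}} + 258\right) \left(-12\right) = \left(\left(- \frac{15}{2}\right)^{\frac{3}{2}} + 258\right) \left(-12\right) = \left(- \frac{15 i \sqrt{30}}{4} + 258\right) \left(-12\right) = \left(258 - \frac{15 i \sqrt{30}}{4}\right) \left(-12\right) = -3096 + 45 i \sqrt{30}$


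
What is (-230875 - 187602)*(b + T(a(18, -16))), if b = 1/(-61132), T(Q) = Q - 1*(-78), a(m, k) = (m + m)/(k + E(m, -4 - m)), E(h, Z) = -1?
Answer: -1941247428203/61132 ≈ -3.1755e+7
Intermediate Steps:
a(m, k) = 2*m/(-1 + k) (a(m, k) = (m + m)/(k - 1) = (2*m)/(-1 + k) = 2*m/(-1 + k))
T(Q) = 78 + Q (T(Q) = Q + 78 = 78 + Q)
b = -1/61132 ≈ -1.6358e-5
(-230875 - 187602)*(b + T(a(18, -16))) = (-230875 - 187602)*(-1/61132 + (78 + 2*18/(-1 - 16))) = -418477*(-1/61132 + (78 + 2*18/(-17))) = -418477*(-1/61132 + (78 + 2*18*(-1/17))) = -418477*(-1/61132 + (78 - 36/17)) = -418477*(-1/61132 + 1290/17) = -418477*4638839/61132 = -1941247428203/61132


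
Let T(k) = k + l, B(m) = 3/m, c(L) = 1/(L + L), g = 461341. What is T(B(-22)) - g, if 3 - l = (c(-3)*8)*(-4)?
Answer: -30448669/66 ≈ -4.6134e+5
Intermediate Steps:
c(L) = 1/(2*L)
l = -7/3 (l = 3 - ((½)/(-3))*8*(-4) = 3 - ((½)*(-⅓))*8*(-4) = 3 - (-⅙*8)*(-4) = 3 - (-4)*(-4)/3 = 3 - 1*16/3 = 3 - 16/3 = -7/3 ≈ -2.3333)
T(k) = -7/3 + k (T(k) = k - 7/3 = -7/3 + k)
T(B(-22)) - g = (-7/3 + 3/(-22)) - 1*461341 = (-7/3 + 3*(-1/22)) - 461341 = (-7/3 - 3/22) - 461341 = -163/66 - 461341 = -30448669/66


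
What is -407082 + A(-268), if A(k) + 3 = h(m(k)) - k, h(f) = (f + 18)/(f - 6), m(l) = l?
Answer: -55733804/137 ≈ -4.0682e+5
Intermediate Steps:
h(f) = (18 + f)/(-6 + f)
A(k) = -3 - k + (18 + k)/(-6 + k) (A(k) = -3 + ((18 + k)/(-6 + k) - k) = -3 + (-k + (18 + k)/(-6 + k)) = -3 - k + (18 + k)/(-6 + k))
-407082 + A(-268) = -407082 + (36 - 1*(-268)² + 4*(-268))/(-6 - 268) = -407082 + (36 - 1*71824 - 1072)/(-274) = -407082 - (36 - 71824 - 1072)/274 = -407082 - 1/274*(-72860) = -407082 + 36430/137 = -55733804/137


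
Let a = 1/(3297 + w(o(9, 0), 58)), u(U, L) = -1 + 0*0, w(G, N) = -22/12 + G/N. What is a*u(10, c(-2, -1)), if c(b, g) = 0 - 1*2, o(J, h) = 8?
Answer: -174/573383 ≈ -0.00030346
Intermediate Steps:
w(G, N) = -11/6 + G/N (w(G, N) = -22*1/12 + G/N = -11/6 + G/N)
c(b, g) = -2 (c(b, g) = 0 - 2 = -2)
u(U, L) = -1 (u(U, L) = -1 + 0 = -1)
a = 174/573383 (a = 1/(3297 + (-11/6 + 8/58)) = 1/(3297 + (-11/6 + 8*(1/58))) = 1/(3297 + (-11/6 + 4/29)) = 1/(3297 - 295/174) = 1/(573383/174) = 174/573383 ≈ 0.00030346)
a*u(10, c(-2, -1)) = (174/573383)*(-1) = -174/573383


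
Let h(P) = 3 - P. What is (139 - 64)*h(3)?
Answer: 0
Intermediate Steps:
(139 - 64)*h(3) = (139 - 64)*(3 - 1*3) = 75*(3 - 3) = 75*0 = 0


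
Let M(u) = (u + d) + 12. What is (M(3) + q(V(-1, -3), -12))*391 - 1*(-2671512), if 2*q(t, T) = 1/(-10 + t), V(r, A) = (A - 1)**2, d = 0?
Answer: 32128915/12 ≈ 2.6774e+6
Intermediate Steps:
M(u) = 12 + u (M(u) = (u + 0) + 12 = u + 12 = 12 + u)
V(r, A) = (-1 + A)**2
q(t, T) = 1/(2*(-10 + t))
(M(3) + q(V(-1, -3), -12))*391 - 1*(-2671512) = ((12 + 3) + 1/(2*(-10 + (-1 - 3)**2)))*391 - 1*(-2671512) = (15 + 1/(2*(-10 + (-4)**2)))*391 + 2671512 = (15 + 1/(2*(-10 + 16)))*391 + 2671512 = (15 + (1/2)/6)*391 + 2671512 = (15 + (1/2)*(1/6))*391 + 2671512 = (15 + 1/12)*391 + 2671512 = (181/12)*391 + 2671512 = 70771/12 + 2671512 = 32128915/12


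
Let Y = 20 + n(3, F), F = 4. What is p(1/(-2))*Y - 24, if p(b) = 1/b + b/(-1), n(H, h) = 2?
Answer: -57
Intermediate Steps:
Y = 22 (Y = 20 + 2 = 22)
p(b) = 1/b - b (p(b) = 1/b + b*(-1) = 1/b - b)
p(1/(-2))*Y - 24 = (1/(1/(-2)) - 1/(-2))*22 - 24 = (1/(-½) - 1*(-½))*22 - 24 = (-2 + ½)*22 - 24 = -3/2*22 - 24 = -33 - 24 = -57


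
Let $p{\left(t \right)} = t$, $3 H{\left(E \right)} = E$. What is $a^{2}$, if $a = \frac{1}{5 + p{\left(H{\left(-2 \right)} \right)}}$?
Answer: $\frac{9}{169} \approx 0.053254$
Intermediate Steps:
$H{\left(E \right)} = \frac{E}{3}$
$a = \frac{3}{13}$ ($a = \frac{1}{5 + \frac{1}{3} \left(-2\right)} = \frac{1}{5 - \frac{2}{3}} = \frac{1}{\frac{13}{3}} = \frac{3}{13} \approx 0.23077$)
$a^{2} = \left(\frac{3}{13}\right)^{2} = \frac{9}{169}$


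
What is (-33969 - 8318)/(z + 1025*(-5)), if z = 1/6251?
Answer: 264336037/32036374 ≈ 8.2511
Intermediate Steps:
z = 1/6251 ≈ 0.00015997
(-33969 - 8318)/(z + 1025*(-5)) = (-33969 - 8318)/(1/6251 + 1025*(-5)) = -42287/(1/6251 - 5125) = -42287/(-32036374/6251) = -42287*(-6251/32036374) = 264336037/32036374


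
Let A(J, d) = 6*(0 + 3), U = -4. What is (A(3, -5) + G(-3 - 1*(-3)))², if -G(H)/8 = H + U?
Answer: 2500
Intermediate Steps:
A(J, d) = 18 (A(J, d) = 6*3 = 18)
G(H) = 32 - 8*H (G(H) = -8*(H - 4) = -8*(-4 + H) = 32 - 8*H)
(A(3, -5) + G(-3 - 1*(-3)))² = (18 + (32 - 8*(-3 - 1*(-3))))² = (18 + (32 - 8*(-3 + 3)))² = (18 + (32 - 8*0))² = (18 + (32 + 0))² = (18 + 32)² = 50² = 2500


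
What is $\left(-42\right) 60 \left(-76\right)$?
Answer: $191520$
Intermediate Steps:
$\left(-42\right) 60 \left(-76\right) = \left(-2520\right) \left(-76\right) = 191520$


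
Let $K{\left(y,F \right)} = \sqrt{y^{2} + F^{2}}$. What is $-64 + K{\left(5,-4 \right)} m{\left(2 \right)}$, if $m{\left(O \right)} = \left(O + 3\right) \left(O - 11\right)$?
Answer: $-64 - 45 \sqrt{41} \approx -352.14$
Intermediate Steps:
$K{\left(y,F \right)} = \sqrt{F^{2} + y^{2}}$
$m{\left(O \right)} = \left(-11 + O\right) \left(3 + O\right)$ ($m{\left(O \right)} = \left(3 + O\right) \left(-11 + O\right) = \left(-11 + O\right) \left(3 + O\right)$)
$-64 + K{\left(5,-4 \right)} m{\left(2 \right)} = -64 + \sqrt{\left(-4\right)^{2} + 5^{2}} \left(-33 + 2^{2} - 16\right) = -64 + \sqrt{16 + 25} \left(-33 + 4 - 16\right) = -64 + \sqrt{41} \left(-45\right) = -64 - 45 \sqrt{41}$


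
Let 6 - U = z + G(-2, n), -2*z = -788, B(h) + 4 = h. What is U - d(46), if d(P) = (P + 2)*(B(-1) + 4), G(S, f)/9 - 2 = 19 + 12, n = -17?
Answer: -637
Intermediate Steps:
B(h) = -4 + h
G(S, f) = 297 (G(S, f) = 18 + 9*(19 + 12) = 18 + 9*31 = 18 + 279 = 297)
z = 394 (z = -1/2*(-788) = 394)
d(P) = -2 - P (d(P) = (P + 2)*((-4 - 1) + 4) = (2 + P)*(-5 + 4) = (2 + P)*(-1) = -2 - P)
U = -685 (U = 6 - (394 + 297) = 6 - 1*691 = 6 - 691 = -685)
U - d(46) = -685 - (-2 - 1*46) = -685 - (-2 - 46) = -685 - 1*(-48) = -685 + 48 = -637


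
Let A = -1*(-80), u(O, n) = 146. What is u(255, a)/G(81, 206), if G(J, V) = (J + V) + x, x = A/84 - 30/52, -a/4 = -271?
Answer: 79716/156907 ≈ 0.50805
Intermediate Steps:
a = 1084 (a = -4*(-271) = 1084)
A = 80
x = 205/546 (x = 80/84 - 30/52 = 80*(1/84) - 30*1/52 = 20/21 - 15/26 = 205/546 ≈ 0.37546)
G(J, V) = 205/546 + J + V (G(J, V) = (J + V) + 205/546 = 205/546 + J + V)
u(255, a)/G(81, 206) = 146/(205/546 + 81 + 206) = 146/(156907/546) = 146*(546/156907) = 79716/156907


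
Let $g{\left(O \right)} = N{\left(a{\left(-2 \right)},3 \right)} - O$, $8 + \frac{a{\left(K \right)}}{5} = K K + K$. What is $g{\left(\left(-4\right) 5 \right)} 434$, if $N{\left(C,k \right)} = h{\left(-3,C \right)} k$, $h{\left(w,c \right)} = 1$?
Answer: $9982$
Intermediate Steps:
$a{\left(K \right)} = -40 + 5 K + 5 K^{2}$ ($a{\left(K \right)} = -40 + 5 \left(K K + K\right) = -40 + 5 \left(K^{2} + K\right) = -40 + 5 \left(K + K^{2}\right) = -40 + \left(5 K + 5 K^{2}\right) = -40 + 5 K + 5 K^{2}$)
$N{\left(C,k \right)} = k$ ($N{\left(C,k \right)} = 1 k = k$)
$g{\left(O \right)} = 3 - O$
$g{\left(\left(-4\right) 5 \right)} 434 = \left(3 - \left(-4\right) 5\right) 434 = \left(3 - -20\right) 434 = \left(3 + 20\right) 434 = 23 \cdot 434 = 9982$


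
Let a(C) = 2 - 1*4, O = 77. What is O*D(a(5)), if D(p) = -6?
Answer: -462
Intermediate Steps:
a(C) = -2 (a(C) = 2 - 4 = -2)
O*D(a(5)) = 77*(-6) = -462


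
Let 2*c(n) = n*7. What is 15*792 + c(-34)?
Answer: 11761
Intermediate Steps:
c(n) = 7*n/2 (c(n) = (n*7)/2 = (7*n)/2 = 7*n/2)
15*792 + c(-34) = 15*792 + (7/2)*(-34) = 11880 - 119 = 11761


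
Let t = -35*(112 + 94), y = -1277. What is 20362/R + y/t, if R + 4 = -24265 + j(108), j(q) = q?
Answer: -115956423/174200810 ≈ -0.66565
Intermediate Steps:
t = -7210 (t = -35*206 = -7210)
R = -24161 (R = -4 + (-24265 + 108) = -4 - 24157 = -24161)
20362/R + y/t = 20362/(-24161) - 1277/(-7210) = 20362*(-1/24161) - 1277*(-1/7210) = -20362/24161 + 1277/7210 = -115956423/174200810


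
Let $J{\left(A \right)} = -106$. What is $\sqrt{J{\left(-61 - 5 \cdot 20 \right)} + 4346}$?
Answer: $4 \sqrt{265} \approx 65.115$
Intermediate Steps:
$\sqrt{J{\left(-61 - 5 \cdot 20 \right)} + 4346} = \sqrt{-106 + 4346} = \sqrt{4240} = 4 \sqrt{265}$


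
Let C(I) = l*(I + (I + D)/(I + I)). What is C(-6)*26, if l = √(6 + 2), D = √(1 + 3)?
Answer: -884*√2/3 ≈ -416.72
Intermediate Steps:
D = 2 (D = √4 = 2)
l = 2*√2 (l = √8 = 2*√2 ≈ 2.8284)
C(I) = 2*√2*(I + (2 + I)/(2*I)) (C(I) = (2*√2)*(I + (I + 2)/(I + I)) = (2*√2)*(I + (2 + I)/((2*I))) = (2*√2)*(I + (2 + I)*(1/(2*I))) = (2*√2)*(I + (2 + I)/(2*I)) = 2*√2*(I + (2 + I)/(2*I)))
C(-6)*26 = (√2*(2 - 6*(1 + 2*(-6)))/(-6))*26 = (√2*(-⅙)*(2 - 6*(1 - 12)))*26 = (√2*(-⅙)*(2 - 6*(-11)))*26 = (√2*(-⅙)*(2 + 66))*26 = (√2*(-⅙)*68)*26 = -34*√2/3*26 = -884*√2/3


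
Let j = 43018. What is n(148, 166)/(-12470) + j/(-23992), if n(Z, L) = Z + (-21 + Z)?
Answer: -27151613/14959012 ≈ -1.8151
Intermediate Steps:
n(Z, L) = -21 + 2*Z
n(148, 166)/(-12470) + j/(-23992) = (-21 + 2*148)/(-12470) + 43018/(-23992) = (-21 + 296)*(-1/12470) + 43018*(-1/23992) = 275*(-1/12470) - 21509/11996 = -55/2494 - 21509/11996 = -27151613/14959012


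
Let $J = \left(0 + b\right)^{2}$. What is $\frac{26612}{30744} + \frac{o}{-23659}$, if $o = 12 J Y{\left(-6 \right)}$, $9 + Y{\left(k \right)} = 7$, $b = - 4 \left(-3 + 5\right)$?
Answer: $\frac{169209023}{181843074} \approx 0.93052$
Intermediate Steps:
$b = -8$ ($b = \left(-4\right) 2 = -8$)
$Y{\left(k \right)} = -2$ ($Y{\left(k \right)} = -9 + 7 = -2$)
$J = 64$ ($J = \left(0 - 8\right)^{2} = \left(-8\right)^{2} = 64$)
$o = -1536$ ($o = 12 \cdot 64 \left(-2\right) = 768 \left(-2\right) = -1536$)
$\frac{26612}{30744} + \frac{o}{-23659} = \frac{26612}{30744} - \frac{1536}{-23659} = 26612 \cdot \frac{1}{30744} - - \frac{1536}{23659} = \frac{6653}{7686} + \frac{1536}{23659} = \frac{169209023}{181843074}$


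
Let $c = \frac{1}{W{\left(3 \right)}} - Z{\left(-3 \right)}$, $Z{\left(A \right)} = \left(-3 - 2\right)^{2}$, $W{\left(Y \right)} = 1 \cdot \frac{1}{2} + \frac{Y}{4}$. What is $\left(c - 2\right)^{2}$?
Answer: $\frac{17161}{25} \approx 686.44$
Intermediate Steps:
$W{\left(Y \right)} = \frac{1}{2} + \frac{Y}{4}$ ($W{\left(Y \right)} = 1 \cdot \frac{1}{2} + Y \frac{1}{4} = \frac{1}{2} + \frac{Y}{4}$)
$Z{\left(A \right)} = 25$ ($Z{\left(A \right)} = \left(-5\right)^{2} = 25$)
$c = - \frac{121}{5}$ ($c = \frac{1}{\frac{1}{2} + \frac{1}{4} \cdot 3} - 25 = \frac{1}{\frac{1}{2} + \frac{3}{4}} - 25 = \frac{1}{\frac{5}{4}} - 25 = \frac{4}{5} - 25 = - \frac{121}{5} \approx -24.2$)
$\left(c - 2\right)^{2} = \left(- \frac{121}{5} - 2\right)^{2} = \left(- \frac{131}{5}\right)^{2} = \frac{17161}{25}$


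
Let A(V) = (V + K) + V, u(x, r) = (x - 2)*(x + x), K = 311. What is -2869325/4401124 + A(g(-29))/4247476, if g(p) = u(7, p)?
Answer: -1523175520847/2336708570378 ≈ -0.65185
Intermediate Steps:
u(x, r) = 2*x*(-2 + x) (u(x, r) = (-2 + x)*(2*x) = 2*x*(-2 + x))
g(p) = 70 (g(p) = 2*7*(-2 + 7) = 2*7*5 = 70)
A(V) = 311 + 2*V (A(V) = (V + 311) + V = (311 + V) + V = 311 + 2*V)
-2869325/4401124 + A(g(-29))/4247476 = -2869325/4401124 + (311 + 2*70)/4247476 = -2869325*1/4401124 + (311 + 140)*(1/4247476) = -2869325/4401124 + 451*(1/4247476) = -2869325/4401124 + 451/4247476 = -1523175520847/2336708570378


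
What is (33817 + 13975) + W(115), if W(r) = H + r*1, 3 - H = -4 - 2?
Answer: 47916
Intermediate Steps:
H = 9 (H = 3 - (-4 - 2) = 3 - 1*(-6) = 3 + 6 = 9)
W(r) = 9 + r (W(r) = 9 + r*1 = 9 + r)
(33817 + 13975) + W(115) = (33817 + 13975) + (9 + 115) = 47792 + 124 = 47916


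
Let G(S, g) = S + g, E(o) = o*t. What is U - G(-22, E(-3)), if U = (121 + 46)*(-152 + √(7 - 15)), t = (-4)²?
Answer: -25314 + 334*I*√2 ≈ -25314.0 + 472.35*I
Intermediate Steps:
t = 16
E(o) = 16*o (E(o) = o*16 = 16*o)
U = -25384 + 334*I*√2 (U = 167*(-152 + √(-8)) = 167*(-152 + 2*I*√2) = -25384 + 334*I*√2 ≈ -25384.0 + 472.35*I)
U - G(-22, E(-3)) = (-25384 + 334*I*√2) - (-22 + 16*(-3)) = (-25384 + 334*I*√2) - (-22 - 48) = (-25384 + 334*I*√2) - 1*(-70) = (-25384 + 334*I*√2) + 70 = -25314 + 334*I*√2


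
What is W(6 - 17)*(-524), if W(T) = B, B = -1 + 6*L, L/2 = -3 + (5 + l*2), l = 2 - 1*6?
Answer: 38252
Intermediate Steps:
l = -4 (l = 2 - 6 = -4)
L = -12 (L = 2*(-3 + (5 - 4*2)) = 2*(-3 + (5 - 8)) = 2*(-3 - 3) = 2*(-6) = -12)
B = -73 (B = -1 + 6*(-12) = -1 - 72 = -73)
W(T) = -73
W(6 - 17)*(-524) = -73*(-524) = 38252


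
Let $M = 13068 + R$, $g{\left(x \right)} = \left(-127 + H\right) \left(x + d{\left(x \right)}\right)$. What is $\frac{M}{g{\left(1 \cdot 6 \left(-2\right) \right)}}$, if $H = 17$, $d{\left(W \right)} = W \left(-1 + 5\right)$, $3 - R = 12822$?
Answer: $\frac{83}{2200} \approx 0.037727$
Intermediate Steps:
$R = -12819$ ($R = 3 - 12822 = -12819$)
$d{\left(W \right)} = 4 W$ ($d{\left(W \right)} = W 4 = 4 W$)
$g{\left(x \right)} = - 550 x$ ($g{\left(x \right)} = \left(-127 + 17\right) \left(x + 4 x\right) = - 110 \cdot 5 x = - 550 x$)
$M = 249$ ($M = 13068 - 12819 = 249$)
$\frac{M}{g{\left(1 \cdot 6 \left(-2\right) \right)}} = \frac{249}{\left(-550\right) 1 \cdot 6 \left(-2\right)} = \frac{249}{\left(-550\right) 6 \left(-2\right)} = \frac{249}{\left(-550\right) \left(-12\right)} = \frac{249}{6600} = 249 \cdot \frac{1}{6600} = \frac{83}{2200}$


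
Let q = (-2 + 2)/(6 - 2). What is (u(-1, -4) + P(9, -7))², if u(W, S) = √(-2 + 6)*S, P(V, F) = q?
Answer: 64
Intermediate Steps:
q = 0 (q = 0/4 = 0*(¼) = 0)
P(V, F) = 0
u(W, S) = 2*S (u(W, S) = √4*S = 2*S)
(u(-1, -4) + P(9, -7))² = (2*(-4) + 0)² = (-8 + 0)² = (-8)² = 64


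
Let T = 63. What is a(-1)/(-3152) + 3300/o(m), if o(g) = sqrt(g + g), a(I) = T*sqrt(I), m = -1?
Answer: I*(-63/3152 - 1650*sqrt(2)) ≈ -2333.5*I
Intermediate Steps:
a(I) = 63*sqrt(I)
o(g) = sqrt(2)*sqrt(g) (o(g) = sqrt(2*g) = sqrt(2)*sqrt(g))
a(-1)/(-3152) + 3300/o(m) = (63*sqrt(-1))/(-3152) + 3300/((sqrt(2)*sqrt(-1))) = (63*I)*(-1/3152) + 3300/((sqrt(2)*I)) = -63*I/3152 + 3300/((I*sqrt(2))) = -63*I/3152 + 3300*(-I*sqrt(2)/2) = -63*I/3152 - 1650*I*sqrt(2)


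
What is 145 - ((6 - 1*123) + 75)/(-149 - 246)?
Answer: 57233/395 ≈ 144.89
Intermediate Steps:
145 - ((6 - 1*123) + 75)/(-149 - 246) = 145 - ((6 - 123) + 75)/(-395) = 145 - (-117 + 75)*(-1)/395 = 145 - (-42)*(-1)/395 = 145 - 1*42/395 = 145 - 42/395 = 57233/395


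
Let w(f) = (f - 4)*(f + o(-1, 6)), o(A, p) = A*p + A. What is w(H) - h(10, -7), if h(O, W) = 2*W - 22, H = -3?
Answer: 106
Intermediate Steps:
o(A, p) = A + A*p
h(O, W) = -22 + 2*W
w(f) = (-7 + f)*(-4 + f) (w(f) = (f - 4)*(f - (1 + 6)) = (-4 + f)*(f - 1*7) = (-4 + f)*(f - 7) = (-4 + f)*(-7 + f) = (-7 + f)*(-4 + f))
w(H) - h(10, -7) = (28 + (-3)² - 11*(-3)) - (-22 + 2*(-7)) = (28 + 9 + 33) - (-22 - 14) = 70 - 1*(-36) = 70 + 36 = 106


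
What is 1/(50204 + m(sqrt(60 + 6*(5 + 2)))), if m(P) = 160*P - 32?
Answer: 4181/209551532 - 10*sqrt(102)/157163649 ≈ 1.9310e-5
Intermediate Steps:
m(P) = -32 + 160*P
1/(50204 + m(sqrt(60 + 6*(5 + 2)))) = 1/(50204 + (-32 + 160*sqrt(60 + 6*(5 + 2)))) = 1/(50204 + (-32 + 160*sqrt(60 + 6*7))) = 1/(50204 + (-32 + 160*sqrt(60 + 42))) = 1/(50204 + (-32 + 160*sqrt(102))) = 1/(50172 + 160*sqrt(102))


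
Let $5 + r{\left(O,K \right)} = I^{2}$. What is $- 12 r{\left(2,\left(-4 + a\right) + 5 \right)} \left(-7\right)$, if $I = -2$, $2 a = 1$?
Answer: $-84$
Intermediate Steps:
$a = \frac{1}{2}$ ($a = \frac{1}{2} \cdot 1 = \frac{1}{2} \approx 0.5$)
$r{\left(O,K \right)} = -1$ ($r{\left(O,K \right)} = -5 + \left(-2\right)^{2} = -5 + 4 = -1$)
$- 12 r{\left(2,\left(-4 + a\right) + 5 \right)} \left(-7\right) = \left(-12\right) \left(-1\right) \left(-7\right) = 12 \left(-7\right) = -84$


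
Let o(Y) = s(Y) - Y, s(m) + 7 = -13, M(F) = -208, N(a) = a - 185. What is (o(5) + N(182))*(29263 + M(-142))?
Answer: -813540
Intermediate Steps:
N(a) = -185 + a
s(m) = -20 (s(m) = -7 - 13 = -20)
o(Y) = -20 - Y
(o(5) + N(182))*(29263 + M(-142)) = ((-20 - 1*5) + (-185 + 182))*(29263 - 208) = ((-20 - 5) - 3)*29055 = (-25 - 3)*29055 = -28*29055 = -813540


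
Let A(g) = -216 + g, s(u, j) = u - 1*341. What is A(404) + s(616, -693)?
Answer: 463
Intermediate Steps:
s(u, j) = -341 + u (s(u, j) = u - 341 = -341 + u)
A(404) + s(616, -693) = (-216 + 404) + (-341 + 616) = 188 + 275 = 463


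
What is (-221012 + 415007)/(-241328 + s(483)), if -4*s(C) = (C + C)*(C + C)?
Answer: -193995/474617 ≈ -0.40874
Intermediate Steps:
s(C) = -C**2 (s(C) = -(C + C)*(C + C)/4 = -2*C*2*C/4 = -C**2)
(-221012 + 415007)/(-241328 + s(483)) = (-221012 + 415007)/(-241328 - 1*483**2) = 193995/(-241328 - 1*233289) = 193995/(-241328 - 233289) = 193995/(-474617) = 193995*(-1/474617) = -193995/474617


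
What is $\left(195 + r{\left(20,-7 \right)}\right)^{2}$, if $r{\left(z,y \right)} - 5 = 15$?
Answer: $46225$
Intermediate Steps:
$r{\left(z,y \right)} = 20$ ($r{\left(z,y \right)} = 5 + 15 = 20$)
$\left(195 + r{\left(20,-7 \right)}\right)^{2} = \left(195 + 20\right)^{2} = 215^{2} = 46225$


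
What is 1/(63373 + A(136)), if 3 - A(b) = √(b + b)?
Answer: 233/14766607 + √17/1004129276 ≈ 1.5783e-5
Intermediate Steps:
A(b) = 3 - √2*√b (A(b) = 3 - √(b + b) = 3 - √(2*b) = 3 - √2*√b)
1/(63373 + A(136)) = 1/(63373 + (3 - √2*√136)) = 1/(63373 + (3 - √2*2*√34)) = 1/(63373 + (3 - 4*√17)) = 1/(63376 - 4*√17)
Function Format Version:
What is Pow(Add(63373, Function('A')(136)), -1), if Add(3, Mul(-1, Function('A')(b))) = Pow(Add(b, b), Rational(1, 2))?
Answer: Add(Rational(233, 14766607), Mul(Rational(1, 1004129276), Pow(17, Rational(1, 2)))) ≈ 1.5783e-5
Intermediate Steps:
Function('A')(b) = Add(3, Mul(-1, Pow(2, Rational(1, 2)), Pow(b, Rational(1, 2)))) (Function('A')(b) = Add(3, Mul(-1, Pow(Add(b, b), Rational(1, 2)))) = Add(3, Mul(-1, Pow(Mul(2, b), Rational(1, 2)))) = Add(3, Mul(-1, Mul(Pow(2, Rational(1, 2)), Pow(b, Rational(1, 2))))) = Add(3, Mul(-1, Pow(2, Rational(1, 2)), Pow(b, Rational(1, 2)))))
Pow(Add(63373, Function('A')(136)), -1) = Pow(Add(63373, Add(3, Mul(-1, Pow(2, Rational(1, 2)), Pow(136, Rational(1, 2))))), -1) = Pow(Add(63373, Add(3, Mul(-1, Pow(2, Rational(1, 2)), Mul(2, Pow(34, Rational(1, 2)))))), -1) = Pow(Add(63373, Add(3, Mul(-4, Pow(17, Rational(1, 2))))), -1) = Pow(Add(63376, Mul(-4, Pow(17, Rational(1, 2)))), -1)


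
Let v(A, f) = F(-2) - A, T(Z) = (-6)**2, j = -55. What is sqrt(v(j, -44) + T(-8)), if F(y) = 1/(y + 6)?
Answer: sqrt(365)/2 ≈ 9.5525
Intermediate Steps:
F(y) = 1/(6 + y)
T(Z) = 36
v(A, f) = 1/4 - A (v(A, f) = 1/(6 - 2) - A = 1/4 - A)
sqrt(v(j, -44) + T(-8)) = sqrt((1/4 - 1*(-55)) + 36) = sqrt((1/4 + 55) + 36) = sqrt(221/4 + 36) = sqrt(365/4) = sqrt(365)/2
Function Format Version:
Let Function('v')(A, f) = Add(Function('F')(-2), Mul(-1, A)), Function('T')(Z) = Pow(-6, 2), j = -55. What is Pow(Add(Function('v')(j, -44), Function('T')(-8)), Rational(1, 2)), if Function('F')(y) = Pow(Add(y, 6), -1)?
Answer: Mul(Rational(1, 2), Pow(365, Rational(1, 2))) ≈ 9.5525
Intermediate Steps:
Function('F')(y) = Pow(Add(6, y), -1)
Function('T')(Z) = 36
Function('v')(A, f) = Add(Rational(1, 4), Mul(-1, A)) (Function('v')(A, f) = Add(Pow(Add(6, -2), -1), Mul(-1, A)) = Add(Pow(4, -1), Mul(-1, A)) = Add(Rational(1, 4), Mul(-1, A)))
Pow(Add(Function('v')(j, -44), Function('T')(-8)), Rational(1, 2)) = Pow(Add(Add(Rational(1, 4), Mul(-1, -55)), 36), Rational(1, 2)) = Pow(Add(Add(Rational(1, 4), 55), 36), Rational(1, 2)) = Pow(Add(Rational(221, 4), 36), Rational(1, 2)) = Pow(Rational(365, 4), Rational(1, 2)) = Mul(Rational(1, 2), Pow(365, Rational(1, 2)))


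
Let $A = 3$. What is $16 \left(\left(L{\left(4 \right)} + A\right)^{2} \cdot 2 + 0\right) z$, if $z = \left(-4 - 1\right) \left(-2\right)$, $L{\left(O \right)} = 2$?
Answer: $8000$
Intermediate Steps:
$z = 10$ ($z = \left(-5\right) \left(-2\right) = 10$)
$16 \left(\left(L{\left(4 \right)} + A\right)^{2} \cdot 2 + 0\right) z = 16 \left(\left(2 + 3\right)^{2} \cdot 2 + 0\right) 10 = 16 \left(5^{2} \cdot 2 + 0\right) 10 = 16 \left(25 \cdot 2 + 0\right) 10 = 16 \left(50 + 0\right) 10 = 16 \cdot 50 \cdot 10 = 800 \cdot 10 = 8000$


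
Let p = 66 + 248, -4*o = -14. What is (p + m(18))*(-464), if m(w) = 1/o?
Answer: -1020800/7 ≈ -1.4583e+5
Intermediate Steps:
o = 7/2 (o = -1/4*(-14) = 7/2 ≈ 3.5000)
m(w) = 2/7 (m(w) = 1/(7/2) = 2/7)
p = 314
(p + m(18))*(-464) = (314 + 2/7)*(-464) = (2200/7)*(-464) = -1020800/7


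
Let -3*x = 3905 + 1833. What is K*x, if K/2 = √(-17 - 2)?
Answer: -11476*I*√19/3 ≈ -16674.0*I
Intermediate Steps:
K = 2*I*√19 (K = 2*√(-17 - 2) = 2*√(-19) = 2*(I*√19) = 2*I*√19 ≈ 8.7178*I)
x = -5738/3 (x = -(3905 + 1833)/3 = -⅓*5738 = -5738/3 ≈ -1912.7)
K*x = (2*I*√19)*(-5738/3) = -11476*I*√19/3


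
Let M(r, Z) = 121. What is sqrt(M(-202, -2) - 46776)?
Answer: I*sqrt(46655) ≈ 216.0*I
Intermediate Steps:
sqrt(M(-202, -2) - 46776) = sqrt(121 - 46776) = sqrt(-46655) = I*sqrt(46655)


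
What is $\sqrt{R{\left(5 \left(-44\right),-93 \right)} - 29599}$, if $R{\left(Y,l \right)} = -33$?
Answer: $8 i \sqrt{463} \approx 172.14 i$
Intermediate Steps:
$\sqrt{R{\left(5 \left(-44\right),-93 \right)} - 29599} = \sqrt{-33 - 29599} = \sqrt{-29632} = 8 i \sqrt{463}$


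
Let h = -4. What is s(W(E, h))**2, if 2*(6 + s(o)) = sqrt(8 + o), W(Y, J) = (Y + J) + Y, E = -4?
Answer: (6 - I)**2 ≈ 35.0 - 12.0*I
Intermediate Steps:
W(Y, J) = J + 2*Y (W(Y, J) = (J + Y) + Y = J + 2*Y)
s(o) = -6 + sqrt(8 + o)/2
s(W(E, h))**2 = (-6 + sqrt(8 + (-4 + 2*(-4)))/2)**2 = (-6 + sqrt(8 + (-4 - 8))/2)**2 = (-6 + sqrt(8 - 12)/2)**2 = (-6 + sqrt(-4)/2)**2 = (-6 + (2*I)/2)**2 = (-6 + I)**2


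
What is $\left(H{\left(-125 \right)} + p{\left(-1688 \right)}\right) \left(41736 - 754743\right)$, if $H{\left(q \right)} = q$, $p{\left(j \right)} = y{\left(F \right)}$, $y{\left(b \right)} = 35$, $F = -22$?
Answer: $64170630$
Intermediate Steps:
$p{\left(j \right)} = 35$
$\left(H{\left(-125 \right)} + p{\left(-1688 \right)}\right) \left(41736 - 754743\right) = \left(-125 + 35\right) \left(41736 - 754743\right) = \left(-90\right) \left(-713007\right) = 64170630$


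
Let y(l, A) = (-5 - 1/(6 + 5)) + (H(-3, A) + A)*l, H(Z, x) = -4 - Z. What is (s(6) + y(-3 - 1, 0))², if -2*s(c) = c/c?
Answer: 1225/484 ≈ 2.5310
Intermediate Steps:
s(c) = -½ (s(c) = -c/(2*c) = -½*1 = -½)
y(l, A) = -56/11 + l*(-1 + A) (y(l, A) = (-5 - 1/(6 + 5)) + ((-4 - 1*(-3)) + A)*l = (-5 - 1/11) + ((-4 + 3) + A)*l = (-5 - 1*1/11) + (-1 + A)*l = (-5 - 1/11) + l*(-1 + A) = -56/11 + l*(-1 + A))
(s(6) + y(-3 - 1, 0))² = (-½ + (-56/11 - (-3 - 1) + 0*(-3 - 1)))² = (-½ + (-56/11 - 1*(-4) + 0*(-4)))² = (-½ + (-56/11 + 4 + 0))² = (-½ - 12/11)² = (-35/22)² = 1225/484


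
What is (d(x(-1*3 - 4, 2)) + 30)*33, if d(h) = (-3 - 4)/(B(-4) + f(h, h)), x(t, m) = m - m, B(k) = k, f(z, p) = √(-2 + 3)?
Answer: 1067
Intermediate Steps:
f(z, p) = 1 (f(z, p) = √1 = 1)
x(t, m) = 0
d(h) = 7/3 (d(h) = (-3 - 4)/(-4 + 1) = -7/(-3) = -7*(-⅓) = 7/3)
(d(x(-1*3 - 4, 2)) + 30)*33 = (7/3 + 30)*33 = (97/3)*33 = 1067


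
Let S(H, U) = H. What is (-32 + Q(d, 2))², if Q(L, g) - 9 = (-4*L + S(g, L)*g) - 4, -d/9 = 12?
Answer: 167281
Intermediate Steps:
d = -108 (d = -9*12 = -108)
Q(L, g) = 5 + g² - 4*L (Q(L, g) = 9 + ((-4*L + g*g) - 4) = 9 + ((-4*L + g²) - 4) = 9 + ((g² - 4*L) - 4) = 9 + (-4 + g² - 4*L) = 5 + g² - 4*L)
(-32 + Q(d, 2))² = (-32 + (5 + 2² - 4*(-108)))² = (-32 + (5 + 4 + 432))² = (-32 + 441)² = 409² = 167281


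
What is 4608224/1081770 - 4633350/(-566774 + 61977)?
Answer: 3669218340014/273037125345 ≈ 13.439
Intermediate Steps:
4608224/1081770 - 4633350/(-566774 + 61977) = 4608224*(1/1081770) - 4633350/(-504797) = 2304112/540885 - 4633350*(-1/504797) = 2304112/540885 + 4633350/504797 = 3669218340014/273037125345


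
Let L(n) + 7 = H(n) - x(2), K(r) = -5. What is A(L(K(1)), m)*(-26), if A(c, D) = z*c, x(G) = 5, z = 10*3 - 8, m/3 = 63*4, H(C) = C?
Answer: 9724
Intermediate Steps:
m = 756 (m = 3*(63*4) = 3*252 = 756)
z = 22 (z = 30 - 8 = 22)
L(n) = -12 + n (L(n) = -7 + (n - 1*5) = -7 + (n - 5) = -7 + (-5 + n) = -12 + n)
A(c, D) = 22*c
A(L(K(1)), m)*(-26) = (22*(-12 - 5))*(-26) = (22*(-17))*(-26) = -374*(-26) = 9724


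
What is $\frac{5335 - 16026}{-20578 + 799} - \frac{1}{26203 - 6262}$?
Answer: $\frac{71056484}{131471013} \approx 0.54047$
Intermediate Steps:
$\frac{5335 - 16026}{-20578 + 799} - \frac{1}{26203 - 6262} = - \frac{10691}{-19779} - \frac{1}{19941} = \left(-10691\right) \left(- \frac{1}{19779}\right) - \frac{1}{19941} = \frac{10691}{19779} - \frac{1}{19941} = \frac{71056484}{131471013}$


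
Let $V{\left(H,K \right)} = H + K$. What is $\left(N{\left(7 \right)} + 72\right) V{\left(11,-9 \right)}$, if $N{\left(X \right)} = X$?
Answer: $158$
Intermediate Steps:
$\left(N{\left(7 \right)} + 72\right) V{\left(11,-9 \right)} = \left(7 + 72\right) \left(11 - 9\right) = 79 \cdot 2 = 158$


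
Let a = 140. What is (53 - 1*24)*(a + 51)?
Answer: 5539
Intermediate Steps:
(53 - 1*24)*(a + 51) = (53 - 1*24)*(140 + 51) = (53 - 24)*191 = 29*191 = 5539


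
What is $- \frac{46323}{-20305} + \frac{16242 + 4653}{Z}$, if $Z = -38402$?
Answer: $\frac{193517553}{111393230} \approx 1.7372$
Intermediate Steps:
$- \frac{46323}{-20305} + \frac{16242 + 4653}{Z} = - \frac{46323}{-20305} + \frac{16242 + 4653}{-38402} = \left(-46323\right) \left(- \frac{1}{20305}\right) + 20895 \left(- \frac{1}{38402}\right) = \frac{46323}{20305} - \frac{2985}{5486} = \frac{193517553}{111393230}$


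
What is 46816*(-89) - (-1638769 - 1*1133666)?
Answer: -1394189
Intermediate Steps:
46816*(-89) - (-1638769 - 1*1133666) = -4166624 - (-1638769 - 1133666) = -4166624 - 1*(-2772435) = -4166624 + 2772435 = -1394189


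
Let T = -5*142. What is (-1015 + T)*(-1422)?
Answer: 2452950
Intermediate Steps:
T = -710
(-1015 + T)*(-1422) = (-1015 - 710)*(-1422) = -1725*(-1422) = 2452950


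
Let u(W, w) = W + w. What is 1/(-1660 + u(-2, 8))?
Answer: -1/1654 ≈ -0.00060460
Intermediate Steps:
1/(-1660 + u(-2, 8)) = 1/(-1660 + (-2 + 8)) = 1/(-1660 + 6) = 1/(-1654) = -1/1654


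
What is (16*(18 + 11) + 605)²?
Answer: 1142761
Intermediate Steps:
(16*(18 + 11) + 605)² = (16*29 + 605)² = (464 + 605)² = 1069² = 1142761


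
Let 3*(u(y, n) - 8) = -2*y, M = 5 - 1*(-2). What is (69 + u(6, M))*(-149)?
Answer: -10877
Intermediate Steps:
M = 7 (M = 5 + 2 = 7)
u(y, n) = 8 - 2*y/3 (u(y, n) = 8 + (-2*y)/3 = 8 - 2*y/3)
(69 + u(6, M))*(-149) = (69 + (8 - 2/3*6))*(-149) = (69 + (8 - 4))*(-149) = (69 + 4)*(-149) = 73*(-149) = -10877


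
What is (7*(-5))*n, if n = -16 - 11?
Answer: 945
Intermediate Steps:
n = -27
(7*(-5))*n = (7*(-5))*(-27) = -35*(-27) = 945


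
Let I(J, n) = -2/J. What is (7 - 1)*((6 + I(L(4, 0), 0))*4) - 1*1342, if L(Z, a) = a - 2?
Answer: -1174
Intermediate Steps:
L(Z, a) = -2 + a
(7 - 1)*((6 + I(L(4, 0), 0))*4) - 1*1342 = (7 - 1)*((6 - 2/(-2 + 0))*4) - 1*1342 = 6*((6 - 2/(-2))*4) - 1342 = 6*((6 - 2*(-½))*4) - 1342 = 6*((6 + 1)*4) - 1342 = 6*(7*4) - 1342 = 6*28 - 1342 = 168 - 1342 = -1174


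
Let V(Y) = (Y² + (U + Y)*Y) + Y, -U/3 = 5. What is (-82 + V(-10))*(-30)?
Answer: -7740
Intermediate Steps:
U = -15 (U = -3*5 = -15)
V(Y) = Y + Y² + Y*(-15 + Y) (V(Y) = (Y² + (-15 + Y)*Y) + Y = (Y² + Y*(-15 + Y)) + Y = Y + Y² + Y*(-15 + Y))
(-82 + V(-10))*(-30) = (-82 + 2*(-10)*(-7 - 10))*(-30) = (-82 + 2*(-10)*(-17))*(-30) = (-82 + 340)*(-30) = 258*(-30) = -7740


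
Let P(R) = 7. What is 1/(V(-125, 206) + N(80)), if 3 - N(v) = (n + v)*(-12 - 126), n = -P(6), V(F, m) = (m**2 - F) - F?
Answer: 1/52763 ≈ 1.8953e-5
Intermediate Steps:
V(F, m) = m**2 - 2*F
n = -7 (n = -1*7 = -7)
N(v) = -963 + 138*v (N(v) = 3 - (-7 + v)*(-12 - 126) = 3 - (-7 + v)*(-138) = 3 - (966 - 138*v) = 3 + (-966 + 138*v) = -963 + 138*v)
1/(V(-125, 206) + N(80)) = 1/((206**2 - 2*(-125)) + (-963 + 138*80)) = 1/((42436 + 250) + (-963 + 11040)) = 1/(42686 + 10077) = 1/52763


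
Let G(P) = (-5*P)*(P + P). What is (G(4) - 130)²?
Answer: 84100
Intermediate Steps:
G(P) = -10*P² (G(P) = (-5*P)*(2*P) = -10*P²)
(G(4) - 130)² = (-10*4² - 130)² = (-10*16 - 130)² = (-160 - 130)² = (-290)² = 84100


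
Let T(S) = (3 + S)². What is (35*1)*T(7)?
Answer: 3500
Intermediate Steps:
(35*1)*T(7) = (35*1)*(3 + 7)² = 35*10² = 35*100 = 3500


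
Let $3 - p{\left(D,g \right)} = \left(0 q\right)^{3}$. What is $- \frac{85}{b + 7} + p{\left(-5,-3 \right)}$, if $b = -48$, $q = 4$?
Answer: $\frac{208}{41} \approx 5.0732$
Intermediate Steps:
$p{\left(D,g \right)} = 3$ ($p{\left(D,g \right)} = 3 - \left(0 \cdot 4\right)^{3} = 3 - 0^{3} = 3 - 0 = 3 + 0 = 3$)
$- \frac{85}{b + 7} + p{\left(-5,-3 \right)} = - \frac{85}{-48 + 7} + 3 = - \frac{85}{-41} + 3 = \left(-85\right) \left(- \frac{1}{41}\right) + 3 = \frac{85}{41} + 3 = \frac{208}{41}$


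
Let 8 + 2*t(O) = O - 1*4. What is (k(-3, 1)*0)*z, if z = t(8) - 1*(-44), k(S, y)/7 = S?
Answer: 0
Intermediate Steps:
k(S, y) = 7*S
t(O) = -6 + O/2 (t(O) = -4 + (O - 1*4)/2 = -4 + (O - 4)/2 = -4 + (-4 + O)/2 = -4 + (-2 + O/2) = -6 + O/2)
z = 42 (z = (-6 + (½)*8) - 1*(-44) = (-6 + 4) + 44 = -2 + 44 = 42)
(k(-3, 1)*0)*z = ((7*(-3))*0)*42 = -21*0*42 = 0*42 = 0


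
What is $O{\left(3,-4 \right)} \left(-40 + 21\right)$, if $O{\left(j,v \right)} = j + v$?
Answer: $19$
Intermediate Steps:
$O{\left(3,-4 \right)} \left(-40 + 21\right) = \left(3 - 4\right) \left(-40 + 21\right) = \left(-1\right) \left(-19\right) = 19$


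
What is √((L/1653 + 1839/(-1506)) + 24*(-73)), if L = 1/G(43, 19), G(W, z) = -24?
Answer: I*√4828918010027926/1659612 ≈ 41.871*I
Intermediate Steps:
L = -1/24 (L = 1/(-24) = -1/24 ≈ -0.041667)
√((L/1653 + 1839/(-1506)) + 24*(-73)) = √((-1/24/1653 + 1839/(-1506)) + 24*(-73)) = √((-1/24*1/1653 + 1839*(-1/1506)) - 1752) = √((-1/39672 - 613/502) - 1752) = √(-12159719/9957672 - 1752) = √(-17458001063/9957672) = I*√4828918010027926/1659612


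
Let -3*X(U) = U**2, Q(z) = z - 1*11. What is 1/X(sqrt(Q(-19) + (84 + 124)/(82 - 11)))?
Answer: 213/1922 ≈ 0.11082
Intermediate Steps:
Q(z) = -11 + z (Q(z) = z - 11 = -11 + z)
X(U) = -U**2/3
1/X(sqrt(Q(-19) + (84 + 124)/(82 - 11))) = 1/(-(-10 + (84 + 124)/(3*(82 - 11)))) = 1/(-(sqrt(-30 + 208/71))**2/3) = 1/(-(sqrt(-1922/71))**2/3) = 1/(-(31*I*sqrt(142)/71)**2/3) = 1/(-1/3*(-1922/71)) = 1/(1922/213) = 213/1922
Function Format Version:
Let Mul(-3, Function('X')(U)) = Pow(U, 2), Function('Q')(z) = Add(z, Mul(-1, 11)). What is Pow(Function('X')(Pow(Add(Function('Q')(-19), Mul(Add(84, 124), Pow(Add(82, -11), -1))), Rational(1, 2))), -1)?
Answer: Rational(213, 1922) ≈ 0.11082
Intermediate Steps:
Function('Q')(z) = Add(-11, z) (Function('Q')(z) = Add(z, -11) = Add(-11, z))
Function('X')(U) = Mul(Rational(-1, 3), Pow(U, 2))
Pow(Function('X')(Pow(Add(Function('Q')(-19), Mul(Add(84, 124), Pow(Add(82, -11), -1))), Rational(1, 2))), -1) = Pow(Mul(Rational(-1, 3), Pow(Pow(Add(Add(-11, -19), Mul(Add(84, 124), Pow(Add(82, -11), -1))), Rational(1, 2)), 2)), -1) = Pow(Mul(Rational(-1, 3), Pow(Pow(Add(-30, Mul(208, Pow(71, -1))), Rational(1, 2)), 2)), -1) = Pow(Mul(Rational(-1, 3), Pow(Pow(Add(-30, Mul(208, Rational(1, 71))), Rational(1, 2)), 2)), -1) = Pow(Mul(Rational(-1, 3), Pow(Pow(Add(-30, Rational(208, 71)), Rational(1, 2)), 2)), -1) = Pow(Mul(Rational(-1, 3), Pow(Pow(Rational(-1922, 71), Rational(1, 2)), 2)), -1) = Pow(Mul(Rational(-1, 3), Pow(Mul(Rational(31, 71), I, Pow(142, Rational(1, 2))), 2)), -1) = Pow(Mul(Rational(-1, 3), Rational(-1922, 71)), -1) = Pow(Rational(1922, 213), -1) = Rational(213, 1922)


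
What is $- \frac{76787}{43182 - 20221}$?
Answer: $- \frac{76787}{22961} \approx -3.3442$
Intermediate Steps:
$- \frac{76787}{43182 - 20221} = - \frac{76787}{22961}$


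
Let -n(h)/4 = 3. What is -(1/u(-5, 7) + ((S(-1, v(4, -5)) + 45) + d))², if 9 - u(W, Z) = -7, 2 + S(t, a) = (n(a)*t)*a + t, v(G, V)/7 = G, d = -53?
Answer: -27050401/256 ≈ -1.0567e+5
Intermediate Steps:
v(G, V) = 7*G
n(h) = -12 (n(h) = -4*3 = -12)
S(t, a) = -2 + t - 12*a*t (S(t, a) = -2 + ((-12*t)*a + t) = -2 + (-12*a*t + t) = -2 + (t - 12*a*t) = -2 + t - 12*a*t)
u(W, Z) = 16 (u(W, Z) = 9 - 1*(-7) = 9 + 7 = 16)
-(1/u(-5, 7) + ((S(-1, v(4, -5)) + 45) + d))² = -(1/16 + (((-2 - 1 - 12*7*4*(-1)) + 45) - 53))² = -(1/16 + (((-2 - 1 - 12*28*(-1)) + 45) - 53))² = -(1/16 + (((-2 - 1 + 336) + 45) - 53))² = -(1/16 + ((333 + 45) - 53))² = -(1/16 + (378 - 53))² = -(1/16 + 325)² = -(5201/16)² = -1*27050401/256 = -27050401/256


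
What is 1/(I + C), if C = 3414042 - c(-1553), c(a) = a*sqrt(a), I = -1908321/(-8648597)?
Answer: 255364315483510474815/872104714424380749054927218 - 116161651296239177*I*sqrt(1553)/872104714424380749054927218 ≈ 2.9281e-7 - 5.249e-9*I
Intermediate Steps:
I = 1908321/8648597 (I = -1908321*(-1/8648597) = 1908321/8648597 ≈ 0.22065)
c(a) = a**(3/2)
C = 3414042 + 1553*I*sqrt(1553) (C = 3414042 - (-1553)**(3/2) = 3414042 - (-1553)*I*sqrt(1553) = 3414042 + 1553*I*sqrt(1553) ≈ 3.414e+6 + 61201.0*I)
1/(I + C) = 1/(1908321/8648597 + (3414042 + 1553*I*sqrt(1553))) = 1/(29526675307395/8648597 + 1553*I*sqrt(1553))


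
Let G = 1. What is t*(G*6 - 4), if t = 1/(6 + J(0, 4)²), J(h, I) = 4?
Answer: 1/11 ≈ 0.090909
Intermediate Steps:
t = 1/22 (t = 1/(6 + 4²) = 1/(6 + 16) = 1/22 ≈ 0.045455)
t*(G*6 - 4) = (1*6 - 4)/22 = (6 - 4)/22 = (1/22)*2 = 1/11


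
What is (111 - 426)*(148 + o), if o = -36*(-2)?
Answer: -69300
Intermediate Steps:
o = 72
(111 - 426)*(148 + o) = (111 - 426)*(148 + 72) = -315*220 = -69300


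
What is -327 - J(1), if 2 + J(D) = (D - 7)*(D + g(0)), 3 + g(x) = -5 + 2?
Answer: -355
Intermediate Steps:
g(x) = -6 (g(x) = -3 + (-5 + 2) = -3 - 3 = -6)
J(D) = -2 + (-7 + D)*(-6 + D) (J(D) = -2 + (D - 7)*(D - 6) = -2 + (-7 + D)*(-6 + D))
-327 - J(1) = -327 - (40 + 1**2 - 13*1) = -327 - (40 + 1 - 13) = -327 - 1*28 = -327 - 28 = -355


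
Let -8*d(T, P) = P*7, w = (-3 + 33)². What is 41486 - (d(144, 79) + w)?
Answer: 325241/8 ≈ 40655.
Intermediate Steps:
w = 900 (w = 30² = 900)
d(T, P) = -7*P/8 (d(T, P) = -P*7/8 = -7*P/8)
41486 - (d(144, 79) + w) = 41486 - (-7/8*79 + 900) = 41486 - (-553/8 + 900) = 41486 - 1*6647/8 = 41486 - 6647/8 = 325241/8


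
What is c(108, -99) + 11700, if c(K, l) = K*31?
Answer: 15048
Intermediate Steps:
c(K, l) = 31*K
c(108, -99) + 11700 = 31*108 + 11700 = 3348 + 11700 = 15048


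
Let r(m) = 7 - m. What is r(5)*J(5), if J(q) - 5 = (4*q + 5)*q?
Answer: 260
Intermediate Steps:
J(q) = 5 + q*(5 + 4*q) (J(q) = 5 + (4*q + 5)*q = 5 + (5 + 4*q)*q = 5 + q*(5 + 4*q))
r(5)*J(5) = (7 - 1*5)*(5 + 4*5² + 5*5) = (7 - 5)*(5 + 4*25 + 25) = 2*(5 + 100 + 25) = 2*130 = 260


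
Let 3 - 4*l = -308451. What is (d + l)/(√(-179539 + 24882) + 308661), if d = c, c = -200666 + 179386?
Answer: 34467247887/190543535156 - 111667*I*√154657/190543535156 ≈ 0.18089 - 0.00023047*I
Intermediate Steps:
l = 154227/2 (l = ¾ - ¼*(-308451) = ¾ + 308451/4 = 154227/2 ≈ 77114.)
c = -21280
d = -21280
(d + l)/(√(-179539 + 24882) + 308661) = (-21280 + 154227/2)/(√(-179539 + 24882) + 308661) = 111667/(2*(√(-154657) + 308661)) = 111667/(2*(I*√154657 + 308661)) = 111667/(2*(308661 + I*√154657))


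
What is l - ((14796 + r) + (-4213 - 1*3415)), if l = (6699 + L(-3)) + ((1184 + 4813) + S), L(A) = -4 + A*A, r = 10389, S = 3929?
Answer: -927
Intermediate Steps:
L(A) = -4 + A²
l = 16630 (l = (6699 + (-4 + (-3)²)) + ((1184 + 4813) + 3929) = (6699 + (-4 + 9)) + (5997 + 3929) = (6699 + 5) + 9926 = 6704 + 9926 = 16630)
l - ((14796 + r) + (-4213 - 1*3415)) = 16630 - ((14796 + 10389) + (-4213 - 1*3415)) = 16630 - (25185 + (-4213 - 3415)) = 16630 - (25185 - 7628) = 16630 - 1*17557 = 16630 - 17557 = -927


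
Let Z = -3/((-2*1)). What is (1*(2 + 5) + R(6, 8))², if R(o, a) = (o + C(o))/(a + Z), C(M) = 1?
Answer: 21609/361 ≈ 59.859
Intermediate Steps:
Z = 3/2 (Z = -3/(-2) = -3*(-½) = 3/2 ≈ 1.5000)
R(o, a) = (1 + o)/(3/2 + a) (R(o, a) = (o + 1)/(a + 3/2) = (1 + o)/(3/2 + a))
(1*(2 + 5) + R(6, 8))² = (1*(2 + 5) + 2*(1 + 6)/(3 + 2*8))² = (1*7 + 2*7/(3 + 16))² = (7 + 2*7/19)² = (7 + 2*(1/19)*7)² = (7 + 14/19)² = (147/19)² = 21609/361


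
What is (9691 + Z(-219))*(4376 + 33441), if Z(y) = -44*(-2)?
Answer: 369812443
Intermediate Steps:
Z(y) = 88
(9691 + Z(-219))*(4376 + 33441) = (9691 + 88)*(4376 + 33441) = 9779*37817 = 369812443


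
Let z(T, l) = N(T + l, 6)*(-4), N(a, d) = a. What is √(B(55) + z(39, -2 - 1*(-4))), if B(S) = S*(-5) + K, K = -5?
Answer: 2*I*√111 ≈ 21.071*I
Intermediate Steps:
z(T, l) = -4*T - 4*l (z(T, l) = (T + l)*(-4) = -4*T - 4*l)
B(S) = -5 - 5*S (B(S) = S*(-5) - 5 = -5*S - 5 = -5 - 5*S)
√(B(55) + z(39, -2 - 1*(-4))) = √((-5 - 5*55) + (-4*39 - 4*(-2 - 1*(-4)))) = √((-5 - 275) + (-156 - 4*(-2 + 4))) = √(-280 + (-156 - 4*2)) = √(-280 + (-156 - 8)) = √(-280 - 164) = √(-444) = 2*I*√111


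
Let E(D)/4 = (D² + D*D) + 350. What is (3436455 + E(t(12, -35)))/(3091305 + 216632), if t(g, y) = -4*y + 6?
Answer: 3608383/3307937 ≈ 1.0908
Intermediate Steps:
t(g, y) = 6 - 4*y
E(D) = 1400 + 8*D² (E(D) = 4*((D² + D*D) + 350) = 4*((D² + D²) + 350) = 4*(2*D² + 350) = 4*(350 + 2*D²) = 1400 + 8*D²)
(3436455 + E(t(12, -35)))/(3091305 + 216632) = (3436455 + (1400 + 8*(6 - 4*(-35))²))/(3091305 + 216632) = (3436455 + (1400 + 8*(6 + 140)²))/3307937 = (3436455 + (1400 + 8*146²))*(1/3307937) = (3436455 + (1400 + 8*21316))*(1/3307937) = (3436455 + (1400 + 170528))*(1/3307937) = (3436455 + 171928)*(1/3307937) = 3608383*(1/3307937) = 3608383/3307937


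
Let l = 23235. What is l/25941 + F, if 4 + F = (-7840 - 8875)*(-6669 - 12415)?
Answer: 2758298374977/8647 ≈ 3.1899e+8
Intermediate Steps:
F = 318989056 (F = -4 + (-7840 - 8875)*(-6669 - 12415) = -4 - 16715*(-19084) = -4 + 318989060 = 318989056)
l/25941 + F = 23235/25941 + 318989056 = 23235*(1/25941) + 318989056 = 7745/8647 + 318989056 = 2758298374977/8647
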